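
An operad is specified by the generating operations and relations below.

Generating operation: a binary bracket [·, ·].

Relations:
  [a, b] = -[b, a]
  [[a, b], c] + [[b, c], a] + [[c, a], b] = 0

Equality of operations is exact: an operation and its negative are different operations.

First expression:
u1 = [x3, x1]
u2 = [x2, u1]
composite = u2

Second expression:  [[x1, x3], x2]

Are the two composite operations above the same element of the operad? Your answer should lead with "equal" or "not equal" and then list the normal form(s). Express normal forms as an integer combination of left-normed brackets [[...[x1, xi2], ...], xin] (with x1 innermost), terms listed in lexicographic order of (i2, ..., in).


equal — both sides give [[x1, x3], x2]

In normal form, the first expression is [[x1, x3], x2]
In normal form, the second expression is [[x1, x3], x2]
Identical normal forms: equal.


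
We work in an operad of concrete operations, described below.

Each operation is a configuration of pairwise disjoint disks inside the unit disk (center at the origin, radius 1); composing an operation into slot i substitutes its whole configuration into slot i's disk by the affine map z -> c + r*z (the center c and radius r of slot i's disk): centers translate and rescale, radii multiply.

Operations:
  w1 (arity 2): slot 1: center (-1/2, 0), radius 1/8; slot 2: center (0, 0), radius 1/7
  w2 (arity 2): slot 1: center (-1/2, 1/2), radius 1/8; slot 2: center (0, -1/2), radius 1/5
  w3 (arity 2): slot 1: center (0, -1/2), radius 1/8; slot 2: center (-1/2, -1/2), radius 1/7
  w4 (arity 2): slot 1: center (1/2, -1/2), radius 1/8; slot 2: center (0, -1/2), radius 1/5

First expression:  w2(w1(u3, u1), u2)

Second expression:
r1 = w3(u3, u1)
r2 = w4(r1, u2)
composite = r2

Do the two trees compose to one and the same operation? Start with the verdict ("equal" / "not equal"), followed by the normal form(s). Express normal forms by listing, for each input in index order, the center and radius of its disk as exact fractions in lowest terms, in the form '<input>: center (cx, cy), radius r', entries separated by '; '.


not equal; first: u1: center (-1/2, 1/2), radius 1/56; u2: center (0, -1/2), radius 1/5; u3: center (-9/16, 1/2), radius 1/64; second: u1: center (7/16, -9/16), radius 1/56; u2: center (0, -1/2), radius 1/5; u3: center (1/2, -9/16), radius 1/64

Reducing the first expression gives u1: center (-1/2, 1/2), radius 1/56; u2: center (0, -1/2), radius 1/5; u3: center (-9/16, 1/2), radius 1/64
Reducing the second expression gives u1: center (7/16, -9/16), radius 1/56; u2: center (0, -1/2), radius 1/5; u3: center (1/2, -9/16), radius 1/64
The forms do not match — not equal.


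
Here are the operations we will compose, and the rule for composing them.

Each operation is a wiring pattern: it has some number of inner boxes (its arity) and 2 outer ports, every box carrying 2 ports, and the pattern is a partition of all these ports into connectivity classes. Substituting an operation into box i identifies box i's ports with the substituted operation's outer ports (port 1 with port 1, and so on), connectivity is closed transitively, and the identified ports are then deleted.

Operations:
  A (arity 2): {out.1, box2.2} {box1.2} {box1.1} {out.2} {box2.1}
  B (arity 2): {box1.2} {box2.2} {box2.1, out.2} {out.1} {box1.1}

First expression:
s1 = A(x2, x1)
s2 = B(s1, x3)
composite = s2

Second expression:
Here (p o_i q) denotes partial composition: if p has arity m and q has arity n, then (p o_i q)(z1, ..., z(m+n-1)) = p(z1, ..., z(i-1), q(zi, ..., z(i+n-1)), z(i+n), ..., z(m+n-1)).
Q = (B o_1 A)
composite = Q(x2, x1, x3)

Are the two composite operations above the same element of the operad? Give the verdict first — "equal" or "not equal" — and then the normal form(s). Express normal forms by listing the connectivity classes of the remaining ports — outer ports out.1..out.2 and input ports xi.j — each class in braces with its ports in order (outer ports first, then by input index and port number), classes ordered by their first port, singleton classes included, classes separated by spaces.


equal: each reduces to {out.1} {out.2, x3.1} {x1.1} {x1.2} {x2.1} {x2.2} {x3.2}


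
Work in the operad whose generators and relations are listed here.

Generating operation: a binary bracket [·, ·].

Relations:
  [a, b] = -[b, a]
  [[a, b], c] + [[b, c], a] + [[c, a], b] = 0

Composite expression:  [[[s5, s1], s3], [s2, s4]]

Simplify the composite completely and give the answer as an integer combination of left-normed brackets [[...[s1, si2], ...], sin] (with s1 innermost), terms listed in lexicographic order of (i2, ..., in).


A multilinear Lie element is pinned by s1-initial words (s1 innermost).
Composite bracket: [[[s5, s1], s3], [s2, s4]]
Under [a, b] = ab - ba we get 16 signed associative words (2^4 = 16).
Only words starting with s1 matter:
  word s1s5s3s2s4 has sign -1, contributing -[[[[s1, s5], s3], s2], s4]
  word s1s5s3s4s2 has sign +1, contributing +[[[[s1, s5], s3], s4], s2]

-[[[[s1, s5], s3], s2], s4] + [[[[s1, s5], s3], s4], s2]


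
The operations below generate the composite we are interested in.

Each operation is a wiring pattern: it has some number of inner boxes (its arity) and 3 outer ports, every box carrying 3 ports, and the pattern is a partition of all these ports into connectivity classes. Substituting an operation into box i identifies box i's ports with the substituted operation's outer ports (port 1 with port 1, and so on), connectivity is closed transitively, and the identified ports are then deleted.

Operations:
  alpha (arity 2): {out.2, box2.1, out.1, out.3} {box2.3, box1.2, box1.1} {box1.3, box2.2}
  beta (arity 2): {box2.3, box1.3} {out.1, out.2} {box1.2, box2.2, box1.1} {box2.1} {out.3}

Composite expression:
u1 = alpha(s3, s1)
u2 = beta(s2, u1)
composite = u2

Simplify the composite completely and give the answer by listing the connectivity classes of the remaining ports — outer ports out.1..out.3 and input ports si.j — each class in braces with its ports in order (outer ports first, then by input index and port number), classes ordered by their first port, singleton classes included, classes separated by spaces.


{out.1, out.2} {out.3} {s1.1, s2.1, s2.2, s2.3} {s1.2, s3.3} {s1.3, s3.1, s3.2}

Two ports join when wires chain via beta-identified ports.
through alpha, on inputs (s3, s1): {out.1, out.2, out.3, s1.1} {s1.2, s3.3} {s1.3, s3.1, s3.2} (out.j = stage outer ports)
through beta, on inputs (s2, s3, s1): {out.1, out.2} {out.3} {s1.1, s2.1, s2.2, s2.3} {s1.2, s3.3} {s1.3, s3.1, s3.2} (out.j = stage outer ports)


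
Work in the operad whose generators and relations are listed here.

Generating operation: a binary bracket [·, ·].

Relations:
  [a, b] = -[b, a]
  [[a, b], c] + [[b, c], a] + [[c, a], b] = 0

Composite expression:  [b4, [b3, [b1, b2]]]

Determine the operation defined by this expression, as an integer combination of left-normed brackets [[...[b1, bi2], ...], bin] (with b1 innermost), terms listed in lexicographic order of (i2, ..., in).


[[[b1, b2], b3], b4]


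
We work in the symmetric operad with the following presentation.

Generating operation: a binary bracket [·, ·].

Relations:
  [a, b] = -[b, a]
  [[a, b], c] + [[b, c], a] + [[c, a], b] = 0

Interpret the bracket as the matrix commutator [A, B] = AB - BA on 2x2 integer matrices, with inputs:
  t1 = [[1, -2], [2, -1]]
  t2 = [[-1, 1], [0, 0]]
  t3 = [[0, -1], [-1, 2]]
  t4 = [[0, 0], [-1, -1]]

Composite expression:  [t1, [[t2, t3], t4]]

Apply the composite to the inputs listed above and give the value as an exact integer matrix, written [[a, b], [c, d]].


[t2, t3] = [[-1, 3], [-1, 1]]
[[t2, t3], t4] = [[-3, -3], [-3, 3]]
[t1, [[t2, t3], t4]] = [[12, -18], [-6, -12]]

[[12, -18], [-6, -12]]


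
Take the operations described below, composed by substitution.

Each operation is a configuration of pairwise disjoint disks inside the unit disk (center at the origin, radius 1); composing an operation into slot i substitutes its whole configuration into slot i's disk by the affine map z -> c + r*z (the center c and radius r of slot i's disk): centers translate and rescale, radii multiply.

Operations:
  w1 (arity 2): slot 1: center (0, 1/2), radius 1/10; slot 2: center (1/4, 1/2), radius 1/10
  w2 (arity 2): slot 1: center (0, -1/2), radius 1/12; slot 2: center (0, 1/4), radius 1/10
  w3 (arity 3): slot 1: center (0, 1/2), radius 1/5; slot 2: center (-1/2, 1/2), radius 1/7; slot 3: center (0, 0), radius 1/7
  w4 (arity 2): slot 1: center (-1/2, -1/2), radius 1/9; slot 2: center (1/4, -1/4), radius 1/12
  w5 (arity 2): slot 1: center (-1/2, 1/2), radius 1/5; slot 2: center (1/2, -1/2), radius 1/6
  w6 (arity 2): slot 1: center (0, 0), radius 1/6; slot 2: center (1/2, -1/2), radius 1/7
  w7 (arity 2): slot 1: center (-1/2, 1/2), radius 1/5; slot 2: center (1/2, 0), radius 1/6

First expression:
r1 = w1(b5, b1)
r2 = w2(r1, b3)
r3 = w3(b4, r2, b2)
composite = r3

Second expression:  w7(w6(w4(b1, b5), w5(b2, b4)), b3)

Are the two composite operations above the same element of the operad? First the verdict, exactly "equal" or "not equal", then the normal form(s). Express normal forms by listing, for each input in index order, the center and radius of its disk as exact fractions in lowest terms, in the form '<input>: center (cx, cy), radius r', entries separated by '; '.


not equal — first b1: center (-167/336, 73/168), radius 1/840; b2: center (0, 0), radius 1/7; b3: center (-1/2, 15/28), radius 1/70; b4: center (0, 1/2), radius 1/5; b5: center (-1/2, 73/168), radius 1/840, second b1: center (-31/60, 29/60), radius 1/270; b2: center (-29/70, 29/70), radius 1/175; b3: center (1/2, 0), radius 1/6; b4: center (-27/70, 27/70), radius 1/210; b5: center (-59/120, 59/120), radius 1/360


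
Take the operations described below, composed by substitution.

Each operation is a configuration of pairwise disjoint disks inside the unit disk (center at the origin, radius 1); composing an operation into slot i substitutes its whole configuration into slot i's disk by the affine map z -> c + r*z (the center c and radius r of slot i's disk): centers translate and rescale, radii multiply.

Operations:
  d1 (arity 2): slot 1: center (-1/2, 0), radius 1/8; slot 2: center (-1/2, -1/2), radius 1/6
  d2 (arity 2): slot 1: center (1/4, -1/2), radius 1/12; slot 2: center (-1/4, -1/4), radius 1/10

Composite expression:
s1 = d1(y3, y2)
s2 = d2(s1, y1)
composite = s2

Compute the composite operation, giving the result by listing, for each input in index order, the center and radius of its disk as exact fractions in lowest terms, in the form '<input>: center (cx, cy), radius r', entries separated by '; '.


y1: center (-1/4, -1/4), radius 1/10; y2: center (5/24, -13/24), radius 1/72; y3: center (5/24, -1/2), radius 1/96


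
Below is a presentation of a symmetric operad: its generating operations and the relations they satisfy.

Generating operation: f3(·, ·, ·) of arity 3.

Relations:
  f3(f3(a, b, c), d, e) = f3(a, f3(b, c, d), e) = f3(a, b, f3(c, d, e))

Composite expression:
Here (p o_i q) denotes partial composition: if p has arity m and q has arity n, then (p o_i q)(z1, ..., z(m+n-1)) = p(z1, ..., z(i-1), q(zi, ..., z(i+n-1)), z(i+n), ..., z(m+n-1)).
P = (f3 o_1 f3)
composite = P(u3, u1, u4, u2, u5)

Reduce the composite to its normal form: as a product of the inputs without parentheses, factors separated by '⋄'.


u3 ⋄ u1 ⋄ u4 ⋄ u2 ⋄ u5

The f3-tree's shape is irrelevant; the u-reading-order decides.
f3(u3, u1, u4) spells out as u3 ⋄ u1 ⋄ u4
f3(f3(u3, u1, u4), u2, u5) spells out as u3 ⋄ u1 ⋄ u4 ⋄ u2 ⋄ u5


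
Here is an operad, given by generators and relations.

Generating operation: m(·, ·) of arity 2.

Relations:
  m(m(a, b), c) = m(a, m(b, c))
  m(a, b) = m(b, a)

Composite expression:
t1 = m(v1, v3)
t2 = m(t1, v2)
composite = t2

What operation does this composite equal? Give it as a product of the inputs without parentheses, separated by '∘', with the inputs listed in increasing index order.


v1 ∘ v2 ∘ v3

Both nesting and order wash out for m; what remains is which v's occur.
m(v1, v3) unparenthesizes to v1 ∘ v3
m(m(v1, v3), v2) unparenthesizes to v1 ∘ v3 ∘ v2
rearranged into index order: v1 ∘ v2 ∘ v3


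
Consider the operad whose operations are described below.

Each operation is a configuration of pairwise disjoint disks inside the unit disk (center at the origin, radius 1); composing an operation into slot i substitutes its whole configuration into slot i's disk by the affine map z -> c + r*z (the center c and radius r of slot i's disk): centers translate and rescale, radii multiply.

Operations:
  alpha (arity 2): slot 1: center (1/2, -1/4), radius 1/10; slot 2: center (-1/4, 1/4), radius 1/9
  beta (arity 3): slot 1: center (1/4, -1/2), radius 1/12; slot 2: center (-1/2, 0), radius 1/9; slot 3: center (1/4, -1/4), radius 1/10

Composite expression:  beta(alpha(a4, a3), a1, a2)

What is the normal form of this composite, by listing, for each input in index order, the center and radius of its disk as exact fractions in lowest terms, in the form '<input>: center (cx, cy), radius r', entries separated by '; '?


Each a-disk chains the slot maps above it in beta; radii multiply.
a4 passes through 2 substitutions, ending at center (7/24, -25/48), radius 1/120
a3 passes through 2 substitutions, ending at center (11/48, -23/48), radius 1/108
a1 passes through 1 substitution, ending at center (-1/2, 0), radius 1/9
a2 passes through 1 substitution, ending at center (1/4, -1/4), radius 1/10

a1: center (-1/2, 0), radius 1/9; a2: center (1/4, -1/4), radius 1/10; a3: center (11/48, -23/48), radius 1/108; a4: center (7/24, -25/48), radius 1/120


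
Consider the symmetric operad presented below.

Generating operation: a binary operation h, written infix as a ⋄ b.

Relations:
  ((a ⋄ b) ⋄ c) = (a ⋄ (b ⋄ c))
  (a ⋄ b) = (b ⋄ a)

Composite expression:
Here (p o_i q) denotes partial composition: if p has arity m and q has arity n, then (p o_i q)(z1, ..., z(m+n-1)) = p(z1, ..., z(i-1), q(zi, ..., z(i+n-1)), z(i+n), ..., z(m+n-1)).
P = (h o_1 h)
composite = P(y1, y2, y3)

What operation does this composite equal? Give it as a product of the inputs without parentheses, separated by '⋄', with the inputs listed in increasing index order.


Shape and order are irrelevant to h; the y-input set decides.
(y1 ⋄ y2) unparenthesizes to y1 ⋄ y2
((y1 ⋄ y2) ⋄ y3) unparenthesizes to y1 ⋄ y2 ⋄ y3
putting the inputs in ascending order: y1 ⋄ y2 ⋄ y3

y1 ⋄ y2 ⋄ y3


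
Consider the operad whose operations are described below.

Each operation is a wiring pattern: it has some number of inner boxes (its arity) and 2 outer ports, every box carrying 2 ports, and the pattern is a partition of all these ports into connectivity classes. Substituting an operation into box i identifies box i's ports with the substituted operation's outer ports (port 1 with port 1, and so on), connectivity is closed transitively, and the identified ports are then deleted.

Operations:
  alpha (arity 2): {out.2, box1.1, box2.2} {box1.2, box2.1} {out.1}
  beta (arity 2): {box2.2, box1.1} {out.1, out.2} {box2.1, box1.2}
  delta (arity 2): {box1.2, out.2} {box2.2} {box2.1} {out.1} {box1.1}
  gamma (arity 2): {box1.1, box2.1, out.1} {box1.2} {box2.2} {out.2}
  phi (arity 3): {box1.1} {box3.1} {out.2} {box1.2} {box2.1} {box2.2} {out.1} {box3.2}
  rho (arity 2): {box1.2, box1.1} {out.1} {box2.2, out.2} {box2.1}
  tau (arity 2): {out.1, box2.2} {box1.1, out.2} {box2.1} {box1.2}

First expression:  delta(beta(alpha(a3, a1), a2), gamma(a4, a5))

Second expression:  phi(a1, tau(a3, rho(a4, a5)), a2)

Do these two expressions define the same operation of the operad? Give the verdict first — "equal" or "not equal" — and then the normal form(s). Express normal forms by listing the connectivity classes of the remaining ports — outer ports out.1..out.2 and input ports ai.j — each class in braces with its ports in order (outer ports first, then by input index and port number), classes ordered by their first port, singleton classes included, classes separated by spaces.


The first expression reduces to {out.1} {out.2} {a1.1, a3.2} {a1.2, a2.1, a3.1} {a2.2} {a4.1, a5.1} {a4.2} {a5.2}
The second expression reduces to {out.1} {out.2} {a1.1} {a1.2} {a2.1} {a2.2} {a3.1} {a3.2} {a4.1, a4.2} {a5.1} {a5.2}
The normal forms differ: not equal.

not equal — first {out.1} {out.2} {a1.1, a3.2} {a1.2, a2.1, a3.1} {a2.2} {a4.1, a5.1} {a4.2} {a5.2}, second {out.1} {out.2} {a1.1} {a1.2} {a2.1} {a2.2} {a3.1} {a3.2} {a4.1, a4.2} {a5.1} {a5.2}


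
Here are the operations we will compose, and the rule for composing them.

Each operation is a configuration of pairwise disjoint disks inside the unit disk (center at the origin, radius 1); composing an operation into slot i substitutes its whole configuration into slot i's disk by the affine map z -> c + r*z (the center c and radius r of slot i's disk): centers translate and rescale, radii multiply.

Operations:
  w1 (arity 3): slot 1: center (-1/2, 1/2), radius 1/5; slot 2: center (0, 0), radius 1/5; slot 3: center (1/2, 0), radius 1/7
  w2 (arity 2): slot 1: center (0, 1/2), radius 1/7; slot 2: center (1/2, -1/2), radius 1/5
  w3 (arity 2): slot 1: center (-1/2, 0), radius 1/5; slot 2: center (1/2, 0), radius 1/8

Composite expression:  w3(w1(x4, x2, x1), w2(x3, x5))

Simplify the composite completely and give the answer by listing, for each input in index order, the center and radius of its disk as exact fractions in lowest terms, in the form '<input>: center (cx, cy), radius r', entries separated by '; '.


x1: center (-2/5, 0), radius 1/35; x2: center (-1/2, 0), radius 1/25; x3: center (1/2, 1/16), radius 1/56; x4: center (-3/5, 1/10), radius 1/25; x5: center (9/16, -1/16), radius 1/40


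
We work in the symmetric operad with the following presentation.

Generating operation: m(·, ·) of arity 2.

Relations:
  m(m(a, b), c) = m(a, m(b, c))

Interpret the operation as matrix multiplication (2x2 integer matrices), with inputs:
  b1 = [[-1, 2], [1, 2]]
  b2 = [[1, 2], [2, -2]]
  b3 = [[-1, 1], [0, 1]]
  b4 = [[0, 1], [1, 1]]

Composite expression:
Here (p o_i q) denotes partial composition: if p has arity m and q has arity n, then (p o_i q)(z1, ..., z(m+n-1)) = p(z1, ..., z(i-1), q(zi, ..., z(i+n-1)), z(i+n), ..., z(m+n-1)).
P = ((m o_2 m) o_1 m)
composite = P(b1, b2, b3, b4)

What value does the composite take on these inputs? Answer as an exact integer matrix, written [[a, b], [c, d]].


[[-3, -6], [3, -2]]

m(b1, b2) = [[3, -6], [5, -2]]
m(b3, b4) = [[1, 0], [1, 1]]
m(m(b1, b2), m(b3, b4)) = [[-3, -6], [3, -2]]


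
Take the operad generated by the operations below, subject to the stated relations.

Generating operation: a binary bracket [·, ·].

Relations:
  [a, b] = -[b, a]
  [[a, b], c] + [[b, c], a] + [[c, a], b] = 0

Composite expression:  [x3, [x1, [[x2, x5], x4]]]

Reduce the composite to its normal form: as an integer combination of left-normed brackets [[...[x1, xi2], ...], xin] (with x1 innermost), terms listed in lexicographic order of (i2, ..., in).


A multilinear Lie element is pinned by x1-initial words (x1 innermost).
Composite bracket: [x3, [x1, [[x2, x5], x4]]]
Applying ab - ba throughout gives 16 signed words (2^4 = 16).
Coefficients come from the x1-initial words:
  sign of x1x2x5x4x3 is -1, so it contributes -[[[[x1, x2], x5], x4], x3]
  sign of x1x4x2x5x3 is +1, so it contributes +[[[[x1, x4], x2], x5], x3]
  sign of x1x4x5x2x3 is -1, so it contributes -[[[[x1, x4], x5], x2], x3]
  sign of x1x5x2x4x3 is +1, so it contributes +[[[[x1, x5], x2], x4], x3]

-[[[[x1, x2], x5], x4], x3] + [[[[x1, x4], x2], x5], x3] - [[[[x1, x4], x5], x2], x3] + [[[[x1, x5], x2], x4], x3]


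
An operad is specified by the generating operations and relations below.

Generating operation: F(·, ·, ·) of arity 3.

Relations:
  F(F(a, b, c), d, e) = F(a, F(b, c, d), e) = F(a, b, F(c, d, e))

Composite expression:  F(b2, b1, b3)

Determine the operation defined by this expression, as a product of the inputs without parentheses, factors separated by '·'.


b2 · b1 · b3

Under associativity of F, the answer is the b's in reading order.
F(b2, b1, b3) unparenthesizes to b2 · b1 · b3


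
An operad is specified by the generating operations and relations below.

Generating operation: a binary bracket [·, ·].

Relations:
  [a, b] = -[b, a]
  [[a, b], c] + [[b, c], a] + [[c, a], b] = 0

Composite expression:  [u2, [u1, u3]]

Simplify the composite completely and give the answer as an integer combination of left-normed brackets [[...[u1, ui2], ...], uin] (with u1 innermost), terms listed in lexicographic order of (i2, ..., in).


-[[u1, u3], u2]


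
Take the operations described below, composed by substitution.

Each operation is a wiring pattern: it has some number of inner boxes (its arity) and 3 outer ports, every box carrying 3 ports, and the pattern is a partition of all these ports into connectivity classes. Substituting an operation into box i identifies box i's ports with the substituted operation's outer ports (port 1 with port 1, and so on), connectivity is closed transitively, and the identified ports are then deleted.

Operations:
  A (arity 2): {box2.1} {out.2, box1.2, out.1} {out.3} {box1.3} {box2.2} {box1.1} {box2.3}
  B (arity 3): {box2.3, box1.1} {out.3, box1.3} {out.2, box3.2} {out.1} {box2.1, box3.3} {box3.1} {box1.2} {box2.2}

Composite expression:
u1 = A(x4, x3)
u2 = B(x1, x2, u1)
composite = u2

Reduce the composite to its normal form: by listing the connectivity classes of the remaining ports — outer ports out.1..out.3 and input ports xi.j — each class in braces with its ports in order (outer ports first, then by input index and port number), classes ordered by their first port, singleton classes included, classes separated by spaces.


{out.1} {out.2, x4.2} {out.3, x1.3} {x1.1, x2.3} {x1.2} {x2.1} {x2.2} {x3.1} {x3.2} {x3.3} {x4.1} {x4.3}

Substituting into B glues patterns; closure does the rest.
after A, the pattern on (x4, x3) reads {out.1, out.2, x4.2} {out.3} {x3.1} {x3.2} {x3.3} {x4.1} {x4.3} (out.j = its outer ports)
after B, the pattern on (x1, x2, x4, x3) reads {out.1} {out.2, x4.2} {out.3, x1.3} {x1.1, x2.3} {x1.2} {x2.1} {x2.2} {x3.1} {x3.2} {x3.3} {x4.1} {x4.3} (out.j = its outer ports)


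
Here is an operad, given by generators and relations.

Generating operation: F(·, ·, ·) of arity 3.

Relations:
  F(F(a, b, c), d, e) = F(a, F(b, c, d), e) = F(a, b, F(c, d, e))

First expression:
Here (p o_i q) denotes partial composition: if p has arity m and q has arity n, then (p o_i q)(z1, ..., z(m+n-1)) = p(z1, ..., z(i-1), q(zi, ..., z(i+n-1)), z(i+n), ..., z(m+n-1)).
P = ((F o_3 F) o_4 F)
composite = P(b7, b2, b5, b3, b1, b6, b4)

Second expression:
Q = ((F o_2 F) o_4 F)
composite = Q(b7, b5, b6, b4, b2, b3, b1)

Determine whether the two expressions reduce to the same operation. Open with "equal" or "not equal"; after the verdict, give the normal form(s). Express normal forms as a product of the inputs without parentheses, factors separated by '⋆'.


not equal; first: b7 ⋆ b2 ⋆ b5 ⋆ b3 ⋆ b1 ⋆ b6 ⋆ b4; second: b7 ⋆ b5 ⋆ b6 ⋆ b4 ⋆ b2 ⋆ b3 ⋆ b1

Normal form of the first expression: b7 ⋆ b2 ⋆ b5 ⋆ b3 ⋆ b1 ⋆ b6 ⋆ b4
Normal form of the second expression: b7 ⋆ b5 ⋆ b6 ⋆ b4 ⋆ b2 ⋆ b3 ⋆ b1
Different reductions; not equal.


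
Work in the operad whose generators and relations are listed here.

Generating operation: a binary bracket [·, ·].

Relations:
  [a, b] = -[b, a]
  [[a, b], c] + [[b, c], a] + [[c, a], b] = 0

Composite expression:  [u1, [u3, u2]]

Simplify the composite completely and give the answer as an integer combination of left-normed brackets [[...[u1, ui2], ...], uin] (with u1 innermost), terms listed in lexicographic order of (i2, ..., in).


-[[u1, u2], u3] + [[u1, u3], u2]

Antisymmetry and Jacobi reduce to u1-anchored left-normed brackets.
Composite bracket: [u1, [u3, u2]]
The bracket unfolds into 4 signed words via [a, b] = ab - ba (2^2 = 4).
Words beginning with u1 determine it all:
  word u1u2u3 has sign -1, contributing -[[u1, u2], u3]
  word u1u3u2 has sign +1, contributing +[[u1, u3], u2]


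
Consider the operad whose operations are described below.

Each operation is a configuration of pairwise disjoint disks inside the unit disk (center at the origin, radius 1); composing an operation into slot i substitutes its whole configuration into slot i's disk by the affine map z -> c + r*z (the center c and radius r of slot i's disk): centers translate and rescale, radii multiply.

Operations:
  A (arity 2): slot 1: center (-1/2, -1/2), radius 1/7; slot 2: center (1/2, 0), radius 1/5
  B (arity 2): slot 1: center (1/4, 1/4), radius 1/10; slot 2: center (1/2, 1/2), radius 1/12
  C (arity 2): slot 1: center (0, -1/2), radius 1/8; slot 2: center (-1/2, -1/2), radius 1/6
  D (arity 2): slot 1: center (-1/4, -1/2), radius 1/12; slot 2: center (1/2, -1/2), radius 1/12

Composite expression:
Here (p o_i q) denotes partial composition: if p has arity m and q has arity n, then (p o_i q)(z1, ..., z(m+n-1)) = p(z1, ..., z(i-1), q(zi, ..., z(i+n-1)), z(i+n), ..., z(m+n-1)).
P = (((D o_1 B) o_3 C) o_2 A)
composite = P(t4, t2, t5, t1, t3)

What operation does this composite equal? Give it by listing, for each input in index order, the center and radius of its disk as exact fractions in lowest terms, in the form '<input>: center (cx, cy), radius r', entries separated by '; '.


t1: center (1/2, -13/24), radius 1/96; t2: center (-61/288, -133/288), radius 1/1008; t3: center (11/24, -13/24), radius 1/72; t4: center (-11/48, -23/48), radius 1/120; t5: center (-59/288, -11/24), radius 1/720

Each t-disk chains the slot maps above it in D; radii multiply.
t4: after 2 affine steps, its disk has center (-11/48, -23/48), radius 1/120
t2: after 3 affine steps, its disk has center (-61/288, -133/288), radius 1/1008
t5: after 3 affine steps, its disk has center (-59/288, -11/24), radius 1/720
t1: after 2 affine steps, its disk has center (1/2, -13/24), radius 1/96
t3: after 2 affine steps, its disk has center (11/24, -13/24), radius 1/72


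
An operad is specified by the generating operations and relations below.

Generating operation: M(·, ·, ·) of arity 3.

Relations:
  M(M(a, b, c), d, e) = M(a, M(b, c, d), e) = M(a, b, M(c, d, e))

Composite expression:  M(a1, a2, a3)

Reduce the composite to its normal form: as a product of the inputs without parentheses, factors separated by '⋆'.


a1 ⋆ a2 ⋆ a3

All parenthesizations of M agree; list the a-inputs left to right.
M(a1, a2, a3) reduces to a1 ⋆ a2 ⋆ a3


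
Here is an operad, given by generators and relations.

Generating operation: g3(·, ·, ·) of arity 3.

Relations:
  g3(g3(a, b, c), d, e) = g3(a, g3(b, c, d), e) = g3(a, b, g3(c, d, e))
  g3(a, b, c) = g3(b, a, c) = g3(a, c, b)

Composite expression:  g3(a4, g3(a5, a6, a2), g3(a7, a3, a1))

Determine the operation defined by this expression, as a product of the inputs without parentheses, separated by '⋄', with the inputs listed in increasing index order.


a1 ⋄ a2 ⋄ a3 ⋄ a4 ⋄ a5 ⋄ a6 ⋄ a7

Both nesting and order wash out for g3; what remains is which a's occur.
g3(a5, a6, a2) linearizes to a5 ⋄ a6 ⋄ a2
g3(a7, a3, a1) linearizes to a7 ⋄ a3 ⋄ a1
g3(a4, g3(a5, a6, a2), g3(a7, a3, a1)) linearizes to a4 ⋄ a5 ⋄ a6 ⋄ a2 ⋄ a7 ⋄ a3 ⋄ a1
the factors in increasing index order: a1 ⋄ a2 ⋄ a3 ⋄ a4 ⋄ a5 ⋄ a6 ⋄ a7


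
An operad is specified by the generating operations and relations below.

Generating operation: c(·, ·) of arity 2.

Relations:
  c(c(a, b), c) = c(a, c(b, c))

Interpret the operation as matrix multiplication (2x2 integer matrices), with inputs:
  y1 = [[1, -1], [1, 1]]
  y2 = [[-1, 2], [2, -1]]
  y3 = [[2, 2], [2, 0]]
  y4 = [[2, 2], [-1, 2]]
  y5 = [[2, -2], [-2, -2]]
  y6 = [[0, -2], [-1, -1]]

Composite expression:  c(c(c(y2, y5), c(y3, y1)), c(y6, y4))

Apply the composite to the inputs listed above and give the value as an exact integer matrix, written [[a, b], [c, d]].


[[-60, 96], [36, -96]]

c(y2, y5) = [[-6, -2], [6, -2]]
c(y3, y1) = [[4, 0], [2, -2]]
c(c(y2, y5), c(y3, y1)) = [[-28, 4], [20, 4]]
c(y6, y4) = [[2, -4], [-1, -4]]
c(c(c(y2, y5), c(y3, y1)), c(y6, y4)) = [[-60, 96], [36, -96]]


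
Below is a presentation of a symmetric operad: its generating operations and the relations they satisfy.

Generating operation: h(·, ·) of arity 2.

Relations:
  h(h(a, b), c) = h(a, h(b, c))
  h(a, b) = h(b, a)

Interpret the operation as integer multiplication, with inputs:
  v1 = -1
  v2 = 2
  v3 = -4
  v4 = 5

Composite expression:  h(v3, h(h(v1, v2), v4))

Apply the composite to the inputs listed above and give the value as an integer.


40

h(v1, v2) = -2
h(h(v1, v2), v4) = -10
h(v3, h(h(v1, v2), v4)) = 40


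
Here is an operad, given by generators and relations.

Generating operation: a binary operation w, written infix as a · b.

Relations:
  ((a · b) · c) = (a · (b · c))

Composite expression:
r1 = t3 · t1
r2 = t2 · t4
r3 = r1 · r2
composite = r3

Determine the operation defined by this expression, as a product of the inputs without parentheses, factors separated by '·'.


t3 · t1 · t2 · t4

Key point: w is associative — brackets drop, the t-order remains.
(t3 · t1) flattens to t3 · t1
(t2 · t4) flattens to t2 · t4
((t3 · t1) · (t2 · t4)) flattens to t3 · t1 · t2 · t4


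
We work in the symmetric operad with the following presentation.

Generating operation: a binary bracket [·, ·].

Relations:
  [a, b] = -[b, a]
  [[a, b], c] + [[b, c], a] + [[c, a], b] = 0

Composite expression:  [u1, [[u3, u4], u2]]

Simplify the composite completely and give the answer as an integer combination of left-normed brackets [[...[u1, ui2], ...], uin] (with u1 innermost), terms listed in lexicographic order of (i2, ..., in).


Antisymmetry and Jacobi reduce to u1-anchored left-normed brackets.
Composite bracket: [u1, [[u3, u4], u2]]
Under [a, b] = ab - ba we get 8 signed associative words (2^3 = 8).
Coefficients come from the u1-initial words:
  from u1u2u3u4, sign -1: term -[[[u1, u2], u3], u4]
  from u1u2u4u3, sign +1: term +[[[u1, u2], u4], u3]
  from u1u3u4u2, sign +1: term +[[[u1, u3], u4], u2]
  from u1u4u3u2, sign -1: term -[[[u1, u4], u3], u2]

-[[[u1, u2], u3], u4] + [[[u1, u2], u4], u3] + [[[u1, u3], u4], u2] - [[[u1, u4], u3], u2]


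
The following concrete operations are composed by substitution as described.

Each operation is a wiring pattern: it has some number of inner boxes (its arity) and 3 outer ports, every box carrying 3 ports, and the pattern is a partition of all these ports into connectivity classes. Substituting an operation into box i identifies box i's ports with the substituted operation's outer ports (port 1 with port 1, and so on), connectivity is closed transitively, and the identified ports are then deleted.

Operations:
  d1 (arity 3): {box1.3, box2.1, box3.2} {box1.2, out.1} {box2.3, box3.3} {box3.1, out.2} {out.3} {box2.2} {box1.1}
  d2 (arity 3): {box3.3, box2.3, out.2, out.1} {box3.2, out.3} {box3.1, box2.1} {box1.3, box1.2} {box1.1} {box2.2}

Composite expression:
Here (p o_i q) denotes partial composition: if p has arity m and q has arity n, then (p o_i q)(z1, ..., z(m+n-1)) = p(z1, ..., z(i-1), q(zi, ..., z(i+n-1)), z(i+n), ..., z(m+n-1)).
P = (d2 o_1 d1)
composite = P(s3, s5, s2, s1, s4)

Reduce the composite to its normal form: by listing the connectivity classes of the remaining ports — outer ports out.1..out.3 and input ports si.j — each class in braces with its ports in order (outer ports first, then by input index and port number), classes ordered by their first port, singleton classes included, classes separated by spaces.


{out.1, out.2, s1.3, s4.3} {out.3, s4.2} {s1.1, s4.1} {s1.2} {s2.1} {s2.2, s3.3, s5.1} {s2.3, s5.3} {s3.1} {s3.2} {s5.2}

Connectivity passes through glued d2-boundaries; trace each wire chain.
the subtree at d1 composes to {out.1, s3.2} {out.2, s2.1} {out.3} {s2.2, s3.3, s5.1} {s2.3, s5.3} {s3.1} {s5.2} on (s3, s5, s2); out.j = own outer ports
the subtree at d2 composes to {out.1, out.2, s1.3, s4.3} {out.3, s4.2} {s1.1, s4.1} {s1.2} {s2.1} {s2.2, s3.3, s5.1} {s2.3, s5.3} {s3.1} {s3.2} {s5.2} on (s3, s5, s2, s1, s4); out.j = own outer ports


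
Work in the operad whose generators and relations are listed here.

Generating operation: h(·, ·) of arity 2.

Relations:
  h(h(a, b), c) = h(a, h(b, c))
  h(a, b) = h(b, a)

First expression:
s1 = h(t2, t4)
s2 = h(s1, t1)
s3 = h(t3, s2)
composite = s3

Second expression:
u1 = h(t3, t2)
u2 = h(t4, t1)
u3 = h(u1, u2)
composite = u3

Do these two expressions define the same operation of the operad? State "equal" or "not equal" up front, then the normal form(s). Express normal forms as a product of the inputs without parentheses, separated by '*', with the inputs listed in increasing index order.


Normal form of the first expression: t1 * t2 * t3 * t4
Normal form of the second expression: t1 * t2 * t3 * t4
Same normal form: equal.

equal; both compose to t1 * t2 * t3 * t4


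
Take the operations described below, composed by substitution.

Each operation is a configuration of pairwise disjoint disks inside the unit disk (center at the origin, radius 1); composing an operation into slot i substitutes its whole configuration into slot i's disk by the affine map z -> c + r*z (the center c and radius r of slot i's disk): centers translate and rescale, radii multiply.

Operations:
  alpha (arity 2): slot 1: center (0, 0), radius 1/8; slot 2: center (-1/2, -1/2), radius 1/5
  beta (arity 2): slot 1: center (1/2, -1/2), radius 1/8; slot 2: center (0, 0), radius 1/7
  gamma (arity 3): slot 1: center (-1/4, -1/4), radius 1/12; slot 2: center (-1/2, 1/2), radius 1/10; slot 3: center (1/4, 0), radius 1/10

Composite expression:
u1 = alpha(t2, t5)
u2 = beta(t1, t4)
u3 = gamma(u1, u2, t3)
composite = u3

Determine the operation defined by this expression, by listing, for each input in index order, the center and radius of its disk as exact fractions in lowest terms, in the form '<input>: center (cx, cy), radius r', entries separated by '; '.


t1: center (-9/20, 9/20), radius 1/80; t2: center (-1/4, -1/4), radius 1/96; t3: center (1/4, 0), radius 1/10; t4: center (-1/2, 1/2), radius 1/70; t5: center (-7/24, -7/24), radius 1/60

Affine substitution under gamma: radii multiply and t-centers shift.
input t2: applying the 2 nested substitutions gives center (-1/4, -1/4), radius 1/96
input t5: applying the 2 nested substitutions gives center (-7/24, -7/24), radius 1/60
input t1: applying the 2 nested substitutions gives center (-9/20, 9/20), radius 1/80
input t4: applying the 2 nested substitutions gives center (-1/2, 1/2), radius 1/70
input t3: applying the 1 nested substitution gives center (1/4, 0), radius 1/10


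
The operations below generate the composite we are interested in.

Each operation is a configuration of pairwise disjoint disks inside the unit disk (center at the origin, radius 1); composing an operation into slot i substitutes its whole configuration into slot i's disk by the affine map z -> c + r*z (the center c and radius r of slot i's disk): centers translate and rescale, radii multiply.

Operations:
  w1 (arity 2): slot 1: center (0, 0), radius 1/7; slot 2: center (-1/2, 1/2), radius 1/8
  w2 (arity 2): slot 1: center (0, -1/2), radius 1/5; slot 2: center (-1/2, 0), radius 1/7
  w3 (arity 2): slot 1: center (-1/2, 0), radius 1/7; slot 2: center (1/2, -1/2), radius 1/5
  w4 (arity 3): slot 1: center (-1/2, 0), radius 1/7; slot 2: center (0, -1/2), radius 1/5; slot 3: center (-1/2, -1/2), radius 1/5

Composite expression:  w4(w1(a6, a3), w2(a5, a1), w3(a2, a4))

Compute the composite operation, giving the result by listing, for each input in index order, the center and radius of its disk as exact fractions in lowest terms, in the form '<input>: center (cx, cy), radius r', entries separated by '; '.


a1: center (-1/10, -1/2), radius 1/35; a2: center (-3/5, -1/2), radius 1/35; a3: center (-4/7, 1/14), radius 1/56; a4: center (-2/5, -3/5), radius 1/25; a5: center (0, -3/5), radius 1/25; a6: center (-1/2, 0), radius 1/49

Each a-disk chains the slot maps above it in w4; radii multiply.
for a6, the 2-step affine chain lands on center (-1/2, 0), radius 1/49
for a3, the 2-step affine chain lands on center (-4/7, 1/14), radius 1/56
for a5, the 2-step affine chain lands on center (0, -3/5), radius 1/25
for a1, the 2-step affine chain lands on center (-1/10, -1/2), radius 1/35
for a2, the 2-step affine chain lands on center (-3/5, -1/2), radius 1/35
for a4, the 2-step affine chain lands on center (-2/5, -3/5), radius 1/25


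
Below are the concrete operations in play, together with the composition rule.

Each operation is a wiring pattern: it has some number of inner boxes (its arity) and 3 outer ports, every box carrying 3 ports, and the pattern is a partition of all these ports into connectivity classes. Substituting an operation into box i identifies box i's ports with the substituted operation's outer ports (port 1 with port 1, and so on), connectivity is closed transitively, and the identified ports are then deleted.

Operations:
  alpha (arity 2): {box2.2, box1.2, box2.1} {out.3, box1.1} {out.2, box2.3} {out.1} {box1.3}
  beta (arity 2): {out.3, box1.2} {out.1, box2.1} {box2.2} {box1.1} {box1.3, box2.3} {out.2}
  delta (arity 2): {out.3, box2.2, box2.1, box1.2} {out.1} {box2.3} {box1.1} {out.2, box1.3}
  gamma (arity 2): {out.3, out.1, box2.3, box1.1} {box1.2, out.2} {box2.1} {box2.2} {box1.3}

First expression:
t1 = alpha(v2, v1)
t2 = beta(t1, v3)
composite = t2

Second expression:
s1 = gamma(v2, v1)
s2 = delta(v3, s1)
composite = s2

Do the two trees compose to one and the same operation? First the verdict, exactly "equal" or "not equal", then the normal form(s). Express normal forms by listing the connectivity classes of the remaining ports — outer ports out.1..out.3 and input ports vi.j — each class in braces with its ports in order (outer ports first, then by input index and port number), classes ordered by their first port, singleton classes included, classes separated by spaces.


not equal; the first gives {out.1, v3.1} {out.2} {out.3, v1.3} {v1.1, v1.2, v2.2} {v2.1, v3.3} {v2.3} {v3.2} and the second {out.1} {out.2, v3.3} {out.3, v1.3, v2.1, v2.2, v3.2} {v1.1} {v1.2} {v2.3} {v3.1}

The first expression, normalized: {out.1, v3.1} {out.2} {out.3, v1.3} {v1.1, v1.2, v2.2} {v2.1, v3.3} {v2.3} {v3.2}
The second expression, normalized: {out.1} {out.2, v3.3} {out.3, v1.3, v2.1, v2.2, v3.2} {v1.1} {v1.2} {v2.3} {v3.1}
The forms do not match — not equal.


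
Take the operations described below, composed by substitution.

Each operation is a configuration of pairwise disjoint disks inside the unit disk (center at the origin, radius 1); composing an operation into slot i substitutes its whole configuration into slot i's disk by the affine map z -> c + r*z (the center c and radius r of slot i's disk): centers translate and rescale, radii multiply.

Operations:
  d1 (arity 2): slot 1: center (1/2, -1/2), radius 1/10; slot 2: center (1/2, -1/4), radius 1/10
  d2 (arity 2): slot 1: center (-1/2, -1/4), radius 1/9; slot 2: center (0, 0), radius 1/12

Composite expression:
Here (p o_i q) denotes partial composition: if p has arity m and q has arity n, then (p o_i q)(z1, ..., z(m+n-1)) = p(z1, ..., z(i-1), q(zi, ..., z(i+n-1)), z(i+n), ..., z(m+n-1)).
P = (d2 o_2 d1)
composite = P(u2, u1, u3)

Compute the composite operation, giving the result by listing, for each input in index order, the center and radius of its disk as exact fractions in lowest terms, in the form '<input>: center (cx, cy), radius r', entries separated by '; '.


u1: center (1/24, -1/24), radius 1/120; u2: center (-1/2, -1/4), radius 1/9; u3: center (1/24, -1/48), radius 1/120

Below d2, radii multiply path by path; the u-disk centers shift.
tracing u2 down its 1-map path: center (-1/2, -1/4), radius 1/9
tracing u1 down its 2-map path: center (1/24, -1/24), radius 1/120
tracing u3 down its 2-map path: center (1/24, -1/48), radius 1/120


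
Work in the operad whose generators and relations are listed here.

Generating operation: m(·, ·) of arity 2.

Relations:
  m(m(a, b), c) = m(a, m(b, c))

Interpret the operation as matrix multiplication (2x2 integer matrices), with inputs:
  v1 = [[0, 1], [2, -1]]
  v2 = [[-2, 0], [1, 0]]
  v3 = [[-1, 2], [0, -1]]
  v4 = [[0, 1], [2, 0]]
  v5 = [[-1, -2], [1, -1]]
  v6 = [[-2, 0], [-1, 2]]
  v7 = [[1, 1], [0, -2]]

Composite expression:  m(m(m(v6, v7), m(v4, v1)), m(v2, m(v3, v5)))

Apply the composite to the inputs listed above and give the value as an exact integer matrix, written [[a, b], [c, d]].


m(v6, v7) = [[-2, -2], [-1, -5]]
m(v4, v1) = [[2, -1], [0, 2]]
m(m(v6, v7), m(v4, v1)) = [[-4, -2], [-2, -9]]
m(v3, v5) = [[3, 0], [-1, 1]]
m(v2, m(v3, v5)) = [[-6, 0], [3, 0]]
m(m(m(v6, v7), m(v4, v1)), m(v2, m(v3, v5))) = [[18, 0], [-15, 0]]

[[18, 0], [-15, 0]]
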